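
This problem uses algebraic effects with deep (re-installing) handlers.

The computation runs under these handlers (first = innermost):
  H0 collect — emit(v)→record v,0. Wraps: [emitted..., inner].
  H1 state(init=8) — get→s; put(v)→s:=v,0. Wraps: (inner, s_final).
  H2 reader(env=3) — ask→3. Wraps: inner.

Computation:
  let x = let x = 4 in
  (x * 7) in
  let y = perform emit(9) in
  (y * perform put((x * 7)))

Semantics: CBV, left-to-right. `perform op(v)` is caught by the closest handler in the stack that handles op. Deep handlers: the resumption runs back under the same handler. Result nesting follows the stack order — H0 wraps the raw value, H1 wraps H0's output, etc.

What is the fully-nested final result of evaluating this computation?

Answer: ([9, 0], 196)

Evaluation trace:
emit(9) @ H0 ⇒ out+=9
put(196) @ H1 ⇒ s:=196
H0 returns [9, 0]
H1 returns ([9, 0], 196)
H2 returns ([9, 0], 196)
= ([9, 0], 196)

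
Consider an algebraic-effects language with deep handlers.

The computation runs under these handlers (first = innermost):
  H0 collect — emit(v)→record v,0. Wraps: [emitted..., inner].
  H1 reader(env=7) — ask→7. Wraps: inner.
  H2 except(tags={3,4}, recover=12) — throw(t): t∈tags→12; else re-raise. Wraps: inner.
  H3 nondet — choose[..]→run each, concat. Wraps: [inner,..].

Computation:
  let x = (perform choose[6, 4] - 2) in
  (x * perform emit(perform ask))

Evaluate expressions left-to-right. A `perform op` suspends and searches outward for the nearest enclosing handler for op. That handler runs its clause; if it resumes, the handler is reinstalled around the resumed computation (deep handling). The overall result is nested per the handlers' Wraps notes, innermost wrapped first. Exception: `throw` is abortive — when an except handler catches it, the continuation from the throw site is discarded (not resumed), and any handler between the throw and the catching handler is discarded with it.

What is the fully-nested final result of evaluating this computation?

Answer: [[7, 0], [7, 0]]

Working:
choose[6, 4] @ H3
  branch[0] choose=6:
    ask @ H1 ⇒ 7
    emit(7) @ H0 ⇒ out+=7
    H0 returns [7, 0]
    H1 returns [7, 0]
    H2 returns [7, 0]
    H3 returns [[7, 0]]
  branch[1] choose=4:
    ask @ H1 ⇒ 7
    emit(7) @ H0 ⇒ out+=7
    H0 returns [7, 0]
    H1 returns [7, 0]
    H2 returns [7, 0]
    H3 returns [[7, 0]]
= [[7, 0], [7, 0]]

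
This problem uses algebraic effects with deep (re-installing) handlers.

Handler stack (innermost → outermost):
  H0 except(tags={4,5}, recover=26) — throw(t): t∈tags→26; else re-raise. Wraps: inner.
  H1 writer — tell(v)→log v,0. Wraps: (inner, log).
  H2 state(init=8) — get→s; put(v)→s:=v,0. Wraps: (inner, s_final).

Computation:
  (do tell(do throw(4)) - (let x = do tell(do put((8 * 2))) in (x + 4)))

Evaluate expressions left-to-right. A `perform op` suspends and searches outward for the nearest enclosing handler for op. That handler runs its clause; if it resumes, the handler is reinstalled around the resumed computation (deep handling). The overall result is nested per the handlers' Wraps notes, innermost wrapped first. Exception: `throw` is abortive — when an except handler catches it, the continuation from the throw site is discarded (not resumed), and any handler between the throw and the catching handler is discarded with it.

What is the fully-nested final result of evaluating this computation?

Answer: ((26, ()), 8)

Working:
throw(4) @ H0 caught ⇒ 26
H1 returns (26, ())
H2 returns ((26, ()), 8)
= ((26, ()), 8)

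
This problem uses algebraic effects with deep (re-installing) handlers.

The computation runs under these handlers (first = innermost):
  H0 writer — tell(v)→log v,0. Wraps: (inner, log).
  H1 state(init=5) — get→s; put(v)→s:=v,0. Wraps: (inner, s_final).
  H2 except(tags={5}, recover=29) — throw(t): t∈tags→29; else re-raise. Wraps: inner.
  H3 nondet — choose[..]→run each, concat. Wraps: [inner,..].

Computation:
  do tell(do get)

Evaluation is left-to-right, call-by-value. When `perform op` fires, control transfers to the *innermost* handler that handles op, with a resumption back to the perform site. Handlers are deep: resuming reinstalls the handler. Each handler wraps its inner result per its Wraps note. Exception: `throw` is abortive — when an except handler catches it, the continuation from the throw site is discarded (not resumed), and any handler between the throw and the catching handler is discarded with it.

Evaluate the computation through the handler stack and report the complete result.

Working:
get @ H1 ⇒ 5
tell(5) @ H0 ⇒ log+=5
H0 returns (0, (5))
H1 returns ((0, (5)), 5)
H2 returns ((0, (5)), 5)
H3 returns [((0, (5)), 5)]
= [((0, (5)), 5)]

Answer: [((0, (5)), 5)]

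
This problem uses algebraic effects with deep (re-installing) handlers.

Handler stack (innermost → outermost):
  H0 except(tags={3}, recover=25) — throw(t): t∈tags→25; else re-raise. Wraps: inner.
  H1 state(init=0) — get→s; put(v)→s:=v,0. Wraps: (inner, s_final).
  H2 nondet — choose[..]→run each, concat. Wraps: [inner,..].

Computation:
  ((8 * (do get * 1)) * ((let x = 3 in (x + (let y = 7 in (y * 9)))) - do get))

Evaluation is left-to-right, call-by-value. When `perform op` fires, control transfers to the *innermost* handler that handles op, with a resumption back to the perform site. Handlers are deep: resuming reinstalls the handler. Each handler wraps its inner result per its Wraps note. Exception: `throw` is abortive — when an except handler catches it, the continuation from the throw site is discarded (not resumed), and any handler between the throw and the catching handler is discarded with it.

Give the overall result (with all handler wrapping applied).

Step-by-step:
get @ H1 ⇒ 0
get @ H1 ⇒ 0
H0 returns 0
H1 returns (0, 0)
H2 returns [(0, 0)]
= [(0, 0)]

Answer: [(0, 0)]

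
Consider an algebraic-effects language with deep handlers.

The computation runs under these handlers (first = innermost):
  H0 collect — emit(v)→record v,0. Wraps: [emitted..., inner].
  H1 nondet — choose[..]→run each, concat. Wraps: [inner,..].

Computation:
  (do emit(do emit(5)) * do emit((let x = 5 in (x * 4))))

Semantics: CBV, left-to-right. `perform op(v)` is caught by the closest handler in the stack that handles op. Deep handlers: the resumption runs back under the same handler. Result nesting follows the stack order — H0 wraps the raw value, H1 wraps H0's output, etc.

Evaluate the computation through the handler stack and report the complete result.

Step-by-step:
emit(5) @ H0 ⇒ out+=5
emit(0) @ H0 ⇒ out+=0
emit(20) @ H0 ⇒ out+=20
H0 returns [5, 0, 20, 0]
H1 returns [[5, 0, 20, 0]]
= [[5, 0, 20, 0]]

Answer: [[5, 0, 20, 0]]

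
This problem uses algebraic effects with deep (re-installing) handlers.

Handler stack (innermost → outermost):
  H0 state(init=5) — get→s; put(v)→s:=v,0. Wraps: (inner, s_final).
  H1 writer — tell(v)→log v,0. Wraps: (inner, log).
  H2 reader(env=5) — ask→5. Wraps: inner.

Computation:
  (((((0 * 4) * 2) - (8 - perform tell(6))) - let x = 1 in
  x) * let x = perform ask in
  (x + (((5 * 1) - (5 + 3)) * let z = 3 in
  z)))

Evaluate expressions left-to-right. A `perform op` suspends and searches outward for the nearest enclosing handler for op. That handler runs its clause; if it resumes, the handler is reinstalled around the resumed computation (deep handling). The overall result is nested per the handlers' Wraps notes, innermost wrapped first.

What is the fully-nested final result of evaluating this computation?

Working:
tell(6) @ H1 ⇒ log+=6
ask @ H2 ⇒ 5
H0 returns (36, 5)
H1 returns ((36, 5), (6))
H2 returns ((36, 5), (6))
= ((36, 5), (6))

Answer: ((36, 5), (6))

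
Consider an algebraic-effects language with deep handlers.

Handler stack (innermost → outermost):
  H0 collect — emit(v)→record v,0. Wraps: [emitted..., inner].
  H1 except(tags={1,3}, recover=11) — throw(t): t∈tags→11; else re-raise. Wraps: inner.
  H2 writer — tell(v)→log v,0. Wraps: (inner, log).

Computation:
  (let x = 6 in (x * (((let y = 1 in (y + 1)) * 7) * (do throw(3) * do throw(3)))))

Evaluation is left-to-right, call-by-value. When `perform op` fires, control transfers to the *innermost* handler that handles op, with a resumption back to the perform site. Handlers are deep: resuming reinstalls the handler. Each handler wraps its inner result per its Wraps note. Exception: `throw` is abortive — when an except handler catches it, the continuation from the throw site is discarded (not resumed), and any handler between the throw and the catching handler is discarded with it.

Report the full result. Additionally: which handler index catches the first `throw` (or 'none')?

Answer: (11, ()) ; first throw caught by: H1

Step-by-step:
throw(3) @ H1 caught ⇒ 11
H2 returns (11, ())
= (11, ())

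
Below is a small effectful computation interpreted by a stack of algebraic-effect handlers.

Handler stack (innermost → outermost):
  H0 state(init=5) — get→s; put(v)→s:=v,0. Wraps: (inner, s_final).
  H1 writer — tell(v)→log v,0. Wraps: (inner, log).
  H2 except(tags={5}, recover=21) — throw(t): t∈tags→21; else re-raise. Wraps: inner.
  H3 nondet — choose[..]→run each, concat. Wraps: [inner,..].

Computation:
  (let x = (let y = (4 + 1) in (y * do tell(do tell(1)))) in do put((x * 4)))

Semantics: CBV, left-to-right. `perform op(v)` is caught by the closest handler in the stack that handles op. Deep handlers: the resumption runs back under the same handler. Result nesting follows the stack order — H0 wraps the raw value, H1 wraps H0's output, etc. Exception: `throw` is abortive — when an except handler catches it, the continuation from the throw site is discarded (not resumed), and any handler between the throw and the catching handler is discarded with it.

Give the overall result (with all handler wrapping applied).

Step-by-step:
tell(1) @ H1 ⇒ log+=1
tell(0) @ H1 ⇒ log+=0
put(0) @ H0 ⇒ s:=0
H0 returns (0, 0)
H1 returns ((0, 0), (1, 0))
H2 returns ((0, 0), (1, 0))
H3 returns [((0, 0), (1, 0))]
= [((0, 0), (1, 0))]

Answer: [((0, 0), (1, 0))]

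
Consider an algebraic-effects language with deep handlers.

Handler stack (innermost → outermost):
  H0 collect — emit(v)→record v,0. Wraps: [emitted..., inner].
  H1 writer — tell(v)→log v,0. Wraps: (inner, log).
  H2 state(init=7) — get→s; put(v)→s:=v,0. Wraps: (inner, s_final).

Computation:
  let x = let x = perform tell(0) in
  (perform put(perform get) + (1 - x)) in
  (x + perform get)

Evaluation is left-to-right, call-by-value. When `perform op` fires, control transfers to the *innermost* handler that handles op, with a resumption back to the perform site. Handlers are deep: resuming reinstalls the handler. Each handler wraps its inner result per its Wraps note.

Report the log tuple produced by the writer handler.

Answer: (0)

Step-by-step:
tell(0) @ H1 ⇒ log+=0
get @ H2 ⇒ 7
put(7) @ H2 ⇒ s:=7
get @ H2 ⇒ 7
H0 returns [8]
H1 returns ([8], (0))
H2 returns (([8], (0)), 7)
= (([8], (0)), 7)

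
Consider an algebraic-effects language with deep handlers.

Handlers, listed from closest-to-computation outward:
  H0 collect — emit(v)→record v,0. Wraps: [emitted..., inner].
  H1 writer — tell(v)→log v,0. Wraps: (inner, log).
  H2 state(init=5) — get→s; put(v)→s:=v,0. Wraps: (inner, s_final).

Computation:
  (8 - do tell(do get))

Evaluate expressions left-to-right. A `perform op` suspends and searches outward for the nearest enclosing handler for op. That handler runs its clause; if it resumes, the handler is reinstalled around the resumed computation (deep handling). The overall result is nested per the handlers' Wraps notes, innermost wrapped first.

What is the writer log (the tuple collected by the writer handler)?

Working:
get @ H2 ⇒ 5
tell(5) @ H1 ⇒ log+=5
H0 returns [8]
H1 returns ([8], (5))
H2 returns (([8], (5)), 5)
= (([8], (5)), 5)

Answer: (5)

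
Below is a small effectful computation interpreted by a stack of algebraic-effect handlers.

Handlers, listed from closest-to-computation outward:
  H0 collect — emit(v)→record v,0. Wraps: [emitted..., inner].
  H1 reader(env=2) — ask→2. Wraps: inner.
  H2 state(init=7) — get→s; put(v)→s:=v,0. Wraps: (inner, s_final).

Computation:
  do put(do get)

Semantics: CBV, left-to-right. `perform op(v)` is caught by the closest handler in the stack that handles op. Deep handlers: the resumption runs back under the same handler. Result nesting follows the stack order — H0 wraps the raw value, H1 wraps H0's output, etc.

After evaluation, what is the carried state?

Evaluation trace:
get @ H2 ⇒ 7
put(7) @ H2 ⇒ s:=7
H0 returns [0]
H1 returns [0]
H2 returns ([0], 7)
= ([0], 7)

Answer: 7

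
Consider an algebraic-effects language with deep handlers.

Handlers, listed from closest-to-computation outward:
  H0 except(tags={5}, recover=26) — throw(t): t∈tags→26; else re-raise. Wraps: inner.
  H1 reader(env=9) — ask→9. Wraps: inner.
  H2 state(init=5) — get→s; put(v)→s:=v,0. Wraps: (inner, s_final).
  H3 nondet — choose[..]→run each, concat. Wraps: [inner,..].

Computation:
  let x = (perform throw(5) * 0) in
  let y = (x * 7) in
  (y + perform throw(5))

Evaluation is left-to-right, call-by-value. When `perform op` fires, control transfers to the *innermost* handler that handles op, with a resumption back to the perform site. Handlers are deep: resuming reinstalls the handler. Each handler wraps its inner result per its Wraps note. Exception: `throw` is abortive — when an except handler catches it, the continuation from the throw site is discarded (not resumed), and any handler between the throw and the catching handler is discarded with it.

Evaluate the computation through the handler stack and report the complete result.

Answer: [(26, 5)]

Evaluation trace:
throw(5) @ H0 caught ⇒ 26
H1 returns 26
H2 returns (26, 5)
H3 returns [(26, 5)]
= [(26, 5)]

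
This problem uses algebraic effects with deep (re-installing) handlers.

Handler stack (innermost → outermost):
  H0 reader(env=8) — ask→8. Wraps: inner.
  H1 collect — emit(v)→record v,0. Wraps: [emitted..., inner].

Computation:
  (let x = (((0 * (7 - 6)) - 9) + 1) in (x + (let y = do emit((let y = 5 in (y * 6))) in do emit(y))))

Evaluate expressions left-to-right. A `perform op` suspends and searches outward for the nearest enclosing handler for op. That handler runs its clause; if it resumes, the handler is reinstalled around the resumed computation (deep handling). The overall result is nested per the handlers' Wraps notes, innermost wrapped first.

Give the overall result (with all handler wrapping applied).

Working:
emit(30) @ H1 ⇒ out+=30
emit(0) @ H1 ⇒ out+=0
H0 returns -8
H1 returns [30, 0, -8]
= [30, 0, -8]

Answer: [30, 0, -8]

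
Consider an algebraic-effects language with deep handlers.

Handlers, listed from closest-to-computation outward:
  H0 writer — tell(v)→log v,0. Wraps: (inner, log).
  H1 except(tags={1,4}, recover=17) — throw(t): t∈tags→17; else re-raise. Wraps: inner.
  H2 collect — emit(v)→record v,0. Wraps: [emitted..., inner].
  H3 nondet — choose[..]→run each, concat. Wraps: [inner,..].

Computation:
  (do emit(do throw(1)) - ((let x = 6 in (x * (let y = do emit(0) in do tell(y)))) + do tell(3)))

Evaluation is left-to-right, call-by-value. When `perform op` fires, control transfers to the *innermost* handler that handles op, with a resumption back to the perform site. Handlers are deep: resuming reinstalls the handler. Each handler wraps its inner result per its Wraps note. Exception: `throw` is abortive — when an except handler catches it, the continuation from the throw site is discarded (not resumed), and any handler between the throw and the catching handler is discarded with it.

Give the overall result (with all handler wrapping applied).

Answer: [[17]]

Evaluation trace:
throw(1) @ H1 caught ⇒ 17
H2 returns [17]
H3 returns [[17]]
= [[17]]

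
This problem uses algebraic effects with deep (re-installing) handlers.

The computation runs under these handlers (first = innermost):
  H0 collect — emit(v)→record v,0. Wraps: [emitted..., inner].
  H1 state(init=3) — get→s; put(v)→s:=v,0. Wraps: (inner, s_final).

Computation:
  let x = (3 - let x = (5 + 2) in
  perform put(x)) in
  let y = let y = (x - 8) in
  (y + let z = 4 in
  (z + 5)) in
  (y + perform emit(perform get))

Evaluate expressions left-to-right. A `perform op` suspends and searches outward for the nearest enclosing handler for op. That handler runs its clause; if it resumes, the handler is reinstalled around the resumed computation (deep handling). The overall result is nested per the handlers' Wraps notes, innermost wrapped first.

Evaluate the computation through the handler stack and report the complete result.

Answer: ([7, 4], 7)

Working:
put(7) @ H1 ⇒ s:=7
get @ H1 ⇒ 7
emit(7) @ H0 ⇒ out+=7
H0 returns [7, 4]
H1 returns ([7, 4], 7)
= ([7, 4], 7)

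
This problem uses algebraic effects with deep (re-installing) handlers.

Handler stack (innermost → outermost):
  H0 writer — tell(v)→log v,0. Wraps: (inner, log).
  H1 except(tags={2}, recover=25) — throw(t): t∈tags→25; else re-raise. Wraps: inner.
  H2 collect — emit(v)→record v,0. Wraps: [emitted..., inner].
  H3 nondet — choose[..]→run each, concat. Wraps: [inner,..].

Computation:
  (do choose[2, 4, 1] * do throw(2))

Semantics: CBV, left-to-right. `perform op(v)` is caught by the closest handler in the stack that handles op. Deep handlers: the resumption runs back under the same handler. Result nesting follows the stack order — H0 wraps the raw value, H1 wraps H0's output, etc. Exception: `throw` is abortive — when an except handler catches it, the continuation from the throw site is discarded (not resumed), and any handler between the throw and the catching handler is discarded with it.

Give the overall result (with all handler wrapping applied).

Answer: [[25], [25], [25]]

Working:
choose[2, 4, 1] @ H3
  branch[0] choose=2:
    throw(2) @ H1 caught ⇒ 25
    H2 returns [25]
    H3 returns [[25]]
  branch[1] choose=4:
    throw(2) @ H1 caught ⇒ 25
    H2 returns [25]
    H3 returns [[25]]
  branch[2] choose=1:
    throw(2) @ H1 caught ⇒ 25
    H2 returns [25]
    H3 returns [[25]]
= [[25], [25], [25]]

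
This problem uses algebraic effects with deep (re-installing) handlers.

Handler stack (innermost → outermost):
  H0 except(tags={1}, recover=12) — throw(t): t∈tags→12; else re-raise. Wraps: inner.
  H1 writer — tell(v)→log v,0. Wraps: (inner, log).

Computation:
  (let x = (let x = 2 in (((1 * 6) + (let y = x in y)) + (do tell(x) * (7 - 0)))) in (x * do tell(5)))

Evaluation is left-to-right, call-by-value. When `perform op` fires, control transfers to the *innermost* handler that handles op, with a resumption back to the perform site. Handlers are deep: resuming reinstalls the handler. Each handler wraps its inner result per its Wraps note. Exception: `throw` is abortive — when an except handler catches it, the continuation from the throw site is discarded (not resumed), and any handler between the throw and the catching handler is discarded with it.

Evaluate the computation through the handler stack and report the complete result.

Answer: (0, (2, 5))

Working:
tell(2) @ H1 ⇒ log+=2
tell(5) @ H1 ⇒ log+=5
H0 returns 0
H1 returns (0, (2, 5))
= (0, (2, 5))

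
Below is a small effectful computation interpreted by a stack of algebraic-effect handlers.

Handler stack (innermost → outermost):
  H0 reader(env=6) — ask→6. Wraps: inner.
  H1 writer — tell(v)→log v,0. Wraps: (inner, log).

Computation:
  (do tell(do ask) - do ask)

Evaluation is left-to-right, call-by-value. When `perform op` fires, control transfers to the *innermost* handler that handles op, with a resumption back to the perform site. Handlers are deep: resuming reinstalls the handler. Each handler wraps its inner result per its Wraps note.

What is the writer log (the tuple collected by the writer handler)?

Answer: (6)

Working:
ask @ H0 ⇒ 6
tell(6) @ H1 ⇒ log+=6
ask @ H0 ⇒ 6
H0 returns -6
H1 returns (-6, (6))
= (-6, (6))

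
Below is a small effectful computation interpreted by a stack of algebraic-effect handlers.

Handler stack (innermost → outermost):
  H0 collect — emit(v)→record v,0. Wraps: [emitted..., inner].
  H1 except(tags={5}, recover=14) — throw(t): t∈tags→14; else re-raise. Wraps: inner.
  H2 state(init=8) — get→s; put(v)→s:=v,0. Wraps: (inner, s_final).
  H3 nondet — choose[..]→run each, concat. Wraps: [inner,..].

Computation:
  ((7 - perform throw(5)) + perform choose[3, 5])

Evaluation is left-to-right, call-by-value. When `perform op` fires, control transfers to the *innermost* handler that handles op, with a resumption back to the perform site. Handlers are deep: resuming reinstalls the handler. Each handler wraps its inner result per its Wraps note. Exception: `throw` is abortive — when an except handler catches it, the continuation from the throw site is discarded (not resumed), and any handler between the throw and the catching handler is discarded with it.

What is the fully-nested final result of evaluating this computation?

Step-by-step:
throw(5) @ H1 caught ⇒ 14
H2 returns (14, 8)
H3 returns [(14, 8)]
= [(14, 8)]

Answer: [(14, 8)]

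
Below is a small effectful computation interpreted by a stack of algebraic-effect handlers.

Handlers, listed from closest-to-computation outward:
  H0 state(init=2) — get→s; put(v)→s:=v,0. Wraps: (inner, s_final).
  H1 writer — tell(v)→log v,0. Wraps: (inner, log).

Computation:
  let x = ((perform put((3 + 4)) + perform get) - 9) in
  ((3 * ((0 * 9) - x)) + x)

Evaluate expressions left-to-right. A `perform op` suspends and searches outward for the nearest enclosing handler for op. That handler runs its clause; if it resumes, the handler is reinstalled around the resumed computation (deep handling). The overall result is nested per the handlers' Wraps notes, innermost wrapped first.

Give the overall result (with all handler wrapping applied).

Working:
put(7) @ H0 ⇒ s:=7
get @ H0 ⇒ 7
H0 returns (4, 7)
H1 returns ((4, 7), ())
= ((4, 7), ())

Answer: ((4, 7), ())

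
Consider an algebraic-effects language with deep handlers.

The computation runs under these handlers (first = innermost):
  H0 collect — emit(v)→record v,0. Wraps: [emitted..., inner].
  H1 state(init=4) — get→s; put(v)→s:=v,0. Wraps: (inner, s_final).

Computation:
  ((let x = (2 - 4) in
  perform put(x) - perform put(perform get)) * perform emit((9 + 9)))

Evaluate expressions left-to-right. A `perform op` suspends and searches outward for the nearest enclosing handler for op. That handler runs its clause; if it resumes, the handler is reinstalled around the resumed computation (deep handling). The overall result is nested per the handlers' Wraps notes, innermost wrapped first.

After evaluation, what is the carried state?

Answer: -2

Working:
put(-2) @ H1 ⇒ s:=-2
get @ H1 ⇒ -2
put(-2) @ H1 ⇒ s:=-2
emit(18) @ H0 ⇒ out+=18
H0 returns [18, 0]
H1 returns ([18, 0], -2)
= ([18, 0], -2)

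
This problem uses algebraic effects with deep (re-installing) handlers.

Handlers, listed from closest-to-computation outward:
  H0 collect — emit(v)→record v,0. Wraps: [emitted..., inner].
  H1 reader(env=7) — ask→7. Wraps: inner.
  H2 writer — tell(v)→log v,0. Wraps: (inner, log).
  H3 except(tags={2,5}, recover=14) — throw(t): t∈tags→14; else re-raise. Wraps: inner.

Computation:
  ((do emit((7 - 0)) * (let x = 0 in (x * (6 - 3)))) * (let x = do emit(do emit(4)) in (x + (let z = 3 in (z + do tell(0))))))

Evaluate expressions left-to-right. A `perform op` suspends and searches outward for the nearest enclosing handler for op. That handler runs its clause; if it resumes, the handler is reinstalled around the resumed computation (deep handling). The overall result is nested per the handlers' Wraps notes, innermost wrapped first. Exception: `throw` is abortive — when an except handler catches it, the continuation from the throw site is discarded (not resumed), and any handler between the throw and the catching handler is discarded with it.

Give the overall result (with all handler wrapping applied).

Step-by-step:
emit(7) @ H0 ⇒ out+=7
emit(4) @ H0 ⇒ out+=4
emit(0) @ H0 ⇒ out+=0
tell(0) @ H2 ⇒ log+=0
H0 returns [7, 4, 0, 0]
H1 returns [7, 4, 0, 0]
H2 returns ([7, 4, 0, 0], (0))
H3 returns ([7, 4, 0, 0], (0))
= ([7, 4, 0, 0], (0))

Answer: ([7, 4, 0, 0], (0))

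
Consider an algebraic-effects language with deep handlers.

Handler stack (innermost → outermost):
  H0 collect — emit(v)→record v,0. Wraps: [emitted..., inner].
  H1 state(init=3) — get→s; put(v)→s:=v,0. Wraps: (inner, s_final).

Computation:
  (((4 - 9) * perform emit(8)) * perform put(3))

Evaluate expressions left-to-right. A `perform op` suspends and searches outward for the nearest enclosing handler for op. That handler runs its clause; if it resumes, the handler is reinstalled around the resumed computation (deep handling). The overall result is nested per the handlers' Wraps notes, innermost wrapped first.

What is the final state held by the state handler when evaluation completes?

Working:
emit(8) @ H0 ⇒ out+=8
put(3) @ H1 ⇒ s:=3
H0 returns [8, 0]
H1 returns ([8, 0], 3)
= ([8, 0], 3)

Answer: 3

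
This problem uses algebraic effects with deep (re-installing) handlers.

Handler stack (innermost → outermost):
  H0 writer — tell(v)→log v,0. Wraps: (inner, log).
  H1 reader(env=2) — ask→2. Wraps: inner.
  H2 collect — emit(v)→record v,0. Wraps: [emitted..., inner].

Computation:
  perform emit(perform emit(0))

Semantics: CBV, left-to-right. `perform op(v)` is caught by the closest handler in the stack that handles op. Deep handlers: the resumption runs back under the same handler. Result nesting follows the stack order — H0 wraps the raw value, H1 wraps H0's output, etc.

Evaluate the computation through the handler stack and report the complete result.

Step-by-step:
emit(0) @ H2 ⇒ out+=0
emit(0) @ H2 ⇒ out+=0
H0 returns (0, ())
H1 returns (0, ())
H2 returns [0, 0, (0, ())]
= [0, 0, (0, ())]

Answer: [0, 0, (0, ())]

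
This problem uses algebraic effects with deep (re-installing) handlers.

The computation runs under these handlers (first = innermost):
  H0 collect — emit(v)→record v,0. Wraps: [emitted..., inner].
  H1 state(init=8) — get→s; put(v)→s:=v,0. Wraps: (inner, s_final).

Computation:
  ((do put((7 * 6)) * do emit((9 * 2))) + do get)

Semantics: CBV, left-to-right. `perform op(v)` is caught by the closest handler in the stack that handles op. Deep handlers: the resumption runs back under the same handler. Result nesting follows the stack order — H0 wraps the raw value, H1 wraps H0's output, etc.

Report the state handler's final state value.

Answer: 42

Working:
put(42) @ H1 ⇒ s:=42
emit(18) @ H0 ⇒ out+=18
get @ H1 ⇒ 42
H0 returns [18, 42]
H1 returns ([18, 42], 42)
= ([18, 42], 42)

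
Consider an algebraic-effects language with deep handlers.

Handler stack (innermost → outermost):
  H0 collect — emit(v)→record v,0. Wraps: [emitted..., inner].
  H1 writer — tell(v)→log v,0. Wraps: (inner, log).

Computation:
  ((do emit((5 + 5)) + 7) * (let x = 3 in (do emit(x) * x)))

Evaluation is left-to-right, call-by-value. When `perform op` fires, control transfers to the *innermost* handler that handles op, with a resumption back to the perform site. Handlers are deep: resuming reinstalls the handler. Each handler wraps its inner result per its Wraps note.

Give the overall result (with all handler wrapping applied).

Evaluation trace:
emit(10) @ H0 ⇒ out+=10
emit(3) @ H0 ⇒ out+=3
H0 returns [10, 3, 0]
H1 returns ([10, 3, 0], ())
= ([10, 3, 0], ())

Answer: ([10, 3, 0], ())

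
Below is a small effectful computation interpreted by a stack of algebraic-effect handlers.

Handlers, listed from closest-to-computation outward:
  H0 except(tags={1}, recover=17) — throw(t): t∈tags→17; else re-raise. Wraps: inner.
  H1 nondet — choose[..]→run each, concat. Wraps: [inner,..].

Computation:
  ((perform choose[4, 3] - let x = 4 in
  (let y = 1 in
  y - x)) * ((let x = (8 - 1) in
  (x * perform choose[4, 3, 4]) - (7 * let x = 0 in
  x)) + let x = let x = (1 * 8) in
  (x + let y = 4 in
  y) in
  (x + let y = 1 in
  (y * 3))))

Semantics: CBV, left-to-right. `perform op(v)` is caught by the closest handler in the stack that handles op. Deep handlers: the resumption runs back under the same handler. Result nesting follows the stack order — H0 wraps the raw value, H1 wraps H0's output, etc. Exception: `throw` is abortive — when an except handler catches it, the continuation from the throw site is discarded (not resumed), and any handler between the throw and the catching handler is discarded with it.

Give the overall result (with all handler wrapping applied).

Step-by-step:
choose[4, 3] @ H1
  branch[0] choose=4:
    choose[4, 3, 4] @ H1
      branch[0] choose=4:
        H0 returns 301
        H1 returns [301]
      branch[1] choose=3:
        H0 returns 252
        H1 returns [252]
      branch[2] choose=4:
        H0 returns 301
        H1 returns [301]
  branch[1] choose=3:
    choose[4, 3, 4] @ H1
      branch[0] choose=4:
        H0 returns 258
        H1 returns [258]
      branch[1] choose=3:
        H0 returns 216
        H1 returns [216]
      branch[2] choose=4:
        H0 returns 258
        H1 returns [258]
= [301, 252, 301, 258, 216, 258]

Answer: [301, 252, 301, 258, 216, 258]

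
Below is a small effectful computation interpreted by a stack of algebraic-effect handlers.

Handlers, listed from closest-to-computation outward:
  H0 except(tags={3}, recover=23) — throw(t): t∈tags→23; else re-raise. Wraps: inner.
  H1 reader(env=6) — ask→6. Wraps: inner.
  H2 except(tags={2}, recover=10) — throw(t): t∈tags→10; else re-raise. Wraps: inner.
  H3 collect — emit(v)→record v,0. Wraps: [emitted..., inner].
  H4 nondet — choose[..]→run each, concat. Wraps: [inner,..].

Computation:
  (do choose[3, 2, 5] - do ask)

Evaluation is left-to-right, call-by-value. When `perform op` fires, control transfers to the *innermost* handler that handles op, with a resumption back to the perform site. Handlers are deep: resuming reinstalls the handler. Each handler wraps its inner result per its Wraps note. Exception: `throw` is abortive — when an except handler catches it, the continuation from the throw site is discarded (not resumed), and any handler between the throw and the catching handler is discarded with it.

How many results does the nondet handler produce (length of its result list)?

Answer: 3

Step-by-step:
choose[3, 2, 5] @ H4
  branch[0] choose=3:
    ask @ H1 ⇒ 6
    H0 returns -3
    H1 returns -3
    H2 returns -3
    H3 returns [-3]
    H4 returns [[-3]]
  branch[1] choose=2:
    ask @ H1 ⇒ 6
    H0 returns -4
    H1 returns -4
    H2 returns -4
    H3 returns [-4]
    H4 returns [[-4]]
  branch[2] choose=5:
    ask @ H1 ⇒ 6
    H0 returns -1
    H1 returns -1
    H2 returns -1
    H3 returns [-1]
    H4 returns [[-1]]
= [[-3], [-4], [-1]]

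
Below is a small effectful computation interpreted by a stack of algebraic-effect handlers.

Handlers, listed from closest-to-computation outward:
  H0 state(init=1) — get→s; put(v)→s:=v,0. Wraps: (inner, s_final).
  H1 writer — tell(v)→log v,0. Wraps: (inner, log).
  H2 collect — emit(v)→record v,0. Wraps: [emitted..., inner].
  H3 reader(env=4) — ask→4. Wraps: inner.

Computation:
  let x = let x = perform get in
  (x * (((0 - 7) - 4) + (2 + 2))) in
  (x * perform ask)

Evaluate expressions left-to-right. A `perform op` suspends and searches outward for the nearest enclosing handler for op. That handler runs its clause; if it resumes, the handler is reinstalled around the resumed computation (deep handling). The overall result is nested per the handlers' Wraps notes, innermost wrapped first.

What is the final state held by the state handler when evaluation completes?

Working:
get @ H0 ⇒ 1
ask @ H3 ⇒ 4
H0 returns (-28, 1)
H1 returns ((-28, 1), ())
H2 returns [((-28, 1), ())]
H3 returns [((-28, 1), ())]
= [((-28, 1), ())]

Answer: 1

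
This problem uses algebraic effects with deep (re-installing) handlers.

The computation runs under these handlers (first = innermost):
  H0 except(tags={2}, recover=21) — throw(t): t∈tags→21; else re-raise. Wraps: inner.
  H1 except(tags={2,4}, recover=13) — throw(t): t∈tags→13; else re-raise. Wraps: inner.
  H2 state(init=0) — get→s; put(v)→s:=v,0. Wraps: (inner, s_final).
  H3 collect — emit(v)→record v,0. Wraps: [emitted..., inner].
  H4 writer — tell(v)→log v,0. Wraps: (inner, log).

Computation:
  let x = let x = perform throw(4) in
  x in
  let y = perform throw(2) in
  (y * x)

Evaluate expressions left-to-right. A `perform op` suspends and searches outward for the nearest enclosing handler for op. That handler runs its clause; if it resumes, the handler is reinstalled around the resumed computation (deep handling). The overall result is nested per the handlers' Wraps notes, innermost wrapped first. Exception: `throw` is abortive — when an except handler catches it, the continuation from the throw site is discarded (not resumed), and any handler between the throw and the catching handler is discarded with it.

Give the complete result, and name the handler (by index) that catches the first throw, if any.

Working:
throw(4) @ H0 re-raised
throw(4) @ H1 caught ⇒ 13
H2 returns (13, 0)
H3 returns [(13, 0)]
H4 returns ([(13, 0)], ())
= ([(13, 0)], ())

Answer: ([(13, 0)], ()) ; first throw caught by: H1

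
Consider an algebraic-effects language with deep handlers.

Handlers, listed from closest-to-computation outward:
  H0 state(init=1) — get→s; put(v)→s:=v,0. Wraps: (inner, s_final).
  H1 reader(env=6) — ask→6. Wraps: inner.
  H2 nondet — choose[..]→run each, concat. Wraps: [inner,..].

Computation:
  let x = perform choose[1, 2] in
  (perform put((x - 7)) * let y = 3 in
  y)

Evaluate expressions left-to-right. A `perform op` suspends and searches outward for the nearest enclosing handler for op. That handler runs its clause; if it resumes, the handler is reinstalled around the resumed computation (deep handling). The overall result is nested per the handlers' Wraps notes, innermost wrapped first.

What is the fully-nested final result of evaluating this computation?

Step-by-step:
choose[1, 2] @ H2
  branch[0] choose=1:
    put(-6) @ H0 ⇒ s:=-6
    H0 returns (0, -6)
    H1 returns (0, -6)
    H2 returns [(0, -6)]
  branch[1] choose=2:
    put(-5) @ H0 ⇒ s:=-5
    H0 returns (0, -5)
    H1 returns (0, -5)
    H2 returns [(0, -5)]
= [(0, -6), (0, -5)]

Answer: [(0, -6), (0, -5)]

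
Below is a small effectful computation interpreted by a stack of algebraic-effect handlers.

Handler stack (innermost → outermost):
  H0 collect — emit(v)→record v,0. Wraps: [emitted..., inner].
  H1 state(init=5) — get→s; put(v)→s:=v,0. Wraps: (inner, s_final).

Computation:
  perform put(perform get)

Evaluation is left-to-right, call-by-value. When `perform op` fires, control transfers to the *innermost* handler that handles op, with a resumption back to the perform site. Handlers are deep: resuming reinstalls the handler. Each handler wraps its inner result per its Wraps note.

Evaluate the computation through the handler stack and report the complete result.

Answer: ([0], 5)

Working:
get @ H1 ⇒ 5
put(5) @ H1 ⇒ s:=5
H0 returns [0]
H1 returns ([0], 5)
= ([0], 5)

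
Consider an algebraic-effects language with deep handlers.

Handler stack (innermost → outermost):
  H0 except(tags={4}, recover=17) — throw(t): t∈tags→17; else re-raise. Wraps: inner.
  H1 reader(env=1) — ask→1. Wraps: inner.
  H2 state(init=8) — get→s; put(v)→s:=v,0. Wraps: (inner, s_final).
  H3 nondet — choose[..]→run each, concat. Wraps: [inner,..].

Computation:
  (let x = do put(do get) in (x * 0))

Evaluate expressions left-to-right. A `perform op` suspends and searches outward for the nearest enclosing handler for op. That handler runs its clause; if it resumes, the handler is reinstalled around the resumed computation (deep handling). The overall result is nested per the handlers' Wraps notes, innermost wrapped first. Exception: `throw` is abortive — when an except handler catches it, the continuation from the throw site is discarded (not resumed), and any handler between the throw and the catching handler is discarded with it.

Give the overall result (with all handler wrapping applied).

Step-by-step:
get @ H2 ⇒ 8
put(8) @ H2 ⇒ s:=8
H0 returns 0
H1 returns 0
H2 returns (0, 8)
H3 returns [(0, 8)]
= [(0, 8)]

Answer: [(0, 8)]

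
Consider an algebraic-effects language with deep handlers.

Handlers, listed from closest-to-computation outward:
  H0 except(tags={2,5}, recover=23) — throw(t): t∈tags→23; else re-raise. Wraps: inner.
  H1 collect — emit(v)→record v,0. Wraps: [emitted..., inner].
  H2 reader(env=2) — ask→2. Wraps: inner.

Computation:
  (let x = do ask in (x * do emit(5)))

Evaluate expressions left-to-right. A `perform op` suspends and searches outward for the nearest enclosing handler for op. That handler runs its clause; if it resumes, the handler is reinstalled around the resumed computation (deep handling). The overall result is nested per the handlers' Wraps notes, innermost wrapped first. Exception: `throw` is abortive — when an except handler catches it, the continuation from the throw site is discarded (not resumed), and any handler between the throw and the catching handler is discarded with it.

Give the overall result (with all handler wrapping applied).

Answer: [5, 0]

Step-by-step:
ask @ H2 ⇒ 2
emit(5) @ H1 ⇒ out+=5
H0 returns 0
H1 returns [5, 0]
H2 returns [5, 0]
= [5, 0]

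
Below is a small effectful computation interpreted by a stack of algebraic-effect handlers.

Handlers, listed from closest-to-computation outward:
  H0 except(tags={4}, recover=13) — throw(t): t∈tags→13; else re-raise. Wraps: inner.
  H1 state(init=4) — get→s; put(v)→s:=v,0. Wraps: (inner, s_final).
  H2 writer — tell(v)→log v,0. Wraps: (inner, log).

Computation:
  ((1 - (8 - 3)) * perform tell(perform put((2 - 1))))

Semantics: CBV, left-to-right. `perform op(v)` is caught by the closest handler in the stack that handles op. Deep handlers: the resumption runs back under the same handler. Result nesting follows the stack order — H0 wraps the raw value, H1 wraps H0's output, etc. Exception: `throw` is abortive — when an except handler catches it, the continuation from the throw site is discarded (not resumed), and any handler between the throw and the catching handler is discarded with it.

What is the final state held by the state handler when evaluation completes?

Answer: 1

Step-by-step:
put(1) @ H1 ⇒ s:=1
tell(0) @ H2 ⇒ log+=0
H0 returns 0
H1 returns (0, 1)
H2 returns ((0, 1), (0))
= ((0, 1), (0))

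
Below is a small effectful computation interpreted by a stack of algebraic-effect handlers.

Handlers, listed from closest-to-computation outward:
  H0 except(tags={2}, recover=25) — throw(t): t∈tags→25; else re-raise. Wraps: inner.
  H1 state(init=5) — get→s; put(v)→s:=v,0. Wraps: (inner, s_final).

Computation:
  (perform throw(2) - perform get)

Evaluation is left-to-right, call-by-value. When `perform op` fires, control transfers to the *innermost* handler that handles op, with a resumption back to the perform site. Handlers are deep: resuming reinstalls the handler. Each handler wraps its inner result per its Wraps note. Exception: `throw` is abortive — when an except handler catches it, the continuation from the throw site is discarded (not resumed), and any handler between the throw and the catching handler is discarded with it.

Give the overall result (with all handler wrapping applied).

Answer: (25, 5)

Evaluation trace:
throw(2) @ H0 caught ⇒ 25
H1 returns (25, 5)
= (25, 5)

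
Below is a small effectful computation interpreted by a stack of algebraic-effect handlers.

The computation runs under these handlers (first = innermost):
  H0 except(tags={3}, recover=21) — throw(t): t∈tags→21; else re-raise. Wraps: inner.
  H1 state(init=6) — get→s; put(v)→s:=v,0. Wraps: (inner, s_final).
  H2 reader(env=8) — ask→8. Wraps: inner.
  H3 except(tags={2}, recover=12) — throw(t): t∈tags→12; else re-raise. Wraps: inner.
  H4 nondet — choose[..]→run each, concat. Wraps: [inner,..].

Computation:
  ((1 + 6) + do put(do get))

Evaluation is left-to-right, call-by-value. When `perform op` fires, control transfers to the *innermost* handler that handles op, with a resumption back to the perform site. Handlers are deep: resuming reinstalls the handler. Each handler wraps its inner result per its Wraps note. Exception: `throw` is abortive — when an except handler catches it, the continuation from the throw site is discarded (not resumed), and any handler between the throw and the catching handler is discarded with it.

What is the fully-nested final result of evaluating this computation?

Evaluation trace:
get @ H1 ⇒ 6
put(6) @ H1 ⇒ s:=6
H0 returns 7
H1 returns (7, 6)
H2 returns (7, 6)
H3 returns (7, 6)
H4 returns [(7, 6)]
= [(7, 6)]

Answer: [(7, 6)]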